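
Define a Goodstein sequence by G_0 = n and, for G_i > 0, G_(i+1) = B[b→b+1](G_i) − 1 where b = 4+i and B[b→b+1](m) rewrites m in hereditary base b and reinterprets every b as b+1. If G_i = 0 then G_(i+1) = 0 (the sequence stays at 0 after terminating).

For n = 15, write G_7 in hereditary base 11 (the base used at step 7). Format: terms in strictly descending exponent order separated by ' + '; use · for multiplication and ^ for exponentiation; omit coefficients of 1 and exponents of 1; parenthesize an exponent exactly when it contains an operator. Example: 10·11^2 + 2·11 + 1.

2·11 + 4

base 4: 15 = 3·4 + 3; at 5: 3·5 + 3 = 18; next = 17
base 5: 17 = 3·5 + 2; at 6: 3·6 + 2 = 20; next = 19
base 6: 19 = 3·6 + 1; at 7: 3·7 + 1 = 22; next = 21
base 7: 21 = 3·7; at 8: 3·8 = 24; next = 23
base 8: 23 = 2·8 + 7; at 9: 2·9 + 7 = 25; next = 24
base 9: 24 = 2·9 + 6; at 10: 2·10 + 6 = 26; next = 25
base 10: 25 = 2·10 + 5; at 11: 2·11 + 5 = 27; next = 26
base 11: 26 = 2·11 + 4; at 12: 2·12 + 4 = 28; next = 27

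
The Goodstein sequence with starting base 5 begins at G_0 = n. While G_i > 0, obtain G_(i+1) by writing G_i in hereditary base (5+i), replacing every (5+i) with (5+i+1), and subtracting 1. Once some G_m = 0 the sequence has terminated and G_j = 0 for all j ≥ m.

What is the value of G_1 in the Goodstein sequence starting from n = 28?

i=0: 28 = 5^2 + 3 (b=5); 5→6: 6^2 + 3 = 39; 39−1 = 38
i=1: 38 = 6^2 + 2 (b=6); 6→7: 7^2 + 2 = 51; 51−1 = 50

38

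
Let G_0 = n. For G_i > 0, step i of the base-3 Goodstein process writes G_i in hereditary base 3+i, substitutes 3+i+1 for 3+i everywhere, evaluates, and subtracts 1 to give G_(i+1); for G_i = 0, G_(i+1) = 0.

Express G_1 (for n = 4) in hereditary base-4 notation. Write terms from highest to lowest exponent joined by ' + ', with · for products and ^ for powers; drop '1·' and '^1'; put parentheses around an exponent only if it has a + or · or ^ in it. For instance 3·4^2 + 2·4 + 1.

[0] 4 ≡ 3 + 1 (base 3). Lift 4: 5. −1: 4.
[1] 4 ≡ 4 (base 4). Lift 5: 5. −1: 4.

4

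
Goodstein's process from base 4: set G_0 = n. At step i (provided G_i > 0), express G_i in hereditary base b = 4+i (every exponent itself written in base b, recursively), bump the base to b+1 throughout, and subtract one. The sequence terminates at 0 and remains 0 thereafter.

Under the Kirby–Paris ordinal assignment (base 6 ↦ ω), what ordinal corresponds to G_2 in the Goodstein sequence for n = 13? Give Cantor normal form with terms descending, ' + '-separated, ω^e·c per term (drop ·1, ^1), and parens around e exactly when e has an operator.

ω·2 + 5

G_0 = 13. HB_4(13) = 3·4 + 1. Bump = 16. G_1 = 15.
G_1 = 15. HB_5(15) = 3·5. Bump = 18. G_2 = 17.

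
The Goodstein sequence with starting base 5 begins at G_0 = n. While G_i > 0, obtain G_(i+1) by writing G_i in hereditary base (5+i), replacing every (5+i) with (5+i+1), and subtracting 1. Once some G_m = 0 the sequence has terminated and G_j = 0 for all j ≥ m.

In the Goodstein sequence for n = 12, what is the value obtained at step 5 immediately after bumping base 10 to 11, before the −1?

16

step 0: 12 = 2·5 + 2; sub 6 for 5: 2·6 + 2; = 14; G_1 = 14−1 = 13
step 1: 13 = 2·6 + 1; sub 7 for 6: 2·7 + 1; = 15; G_2 = 15−1 = 14
step 2: 14 = 2·7; sub 8 for 7: 2·8; = 16; G_3 = 16−1 = 15
step 3: 15 = 8 + 7; sub 9 for 8: 9 + 7; = 16; G_4 = 16−1 = 15
step 4: 15 = 9 + 6; sub 10 for 9: 10 + 6; = 16; G_5 = 16−1 = 15
step 5: 15 = 10 + 5; sub 11 for 10: 11 + 5; = 16; G_6 = 16−1 = 15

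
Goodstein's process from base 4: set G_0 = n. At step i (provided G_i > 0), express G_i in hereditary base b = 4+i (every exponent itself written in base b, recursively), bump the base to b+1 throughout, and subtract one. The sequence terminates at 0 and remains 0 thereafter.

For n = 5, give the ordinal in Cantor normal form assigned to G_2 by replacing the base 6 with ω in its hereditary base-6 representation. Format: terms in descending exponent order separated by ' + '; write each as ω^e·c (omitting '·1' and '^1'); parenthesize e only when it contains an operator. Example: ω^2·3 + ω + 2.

G_0 = 5. HB_4(5) = 4 + 1. Bump = 6. G_1 = 5.
G_1 = 5. HB_5(5) = 5. Bump = 6. G_2 = 5.
G_2 = 5. HB_6(5) = 5. Bump = 5. G_3 = 4.

5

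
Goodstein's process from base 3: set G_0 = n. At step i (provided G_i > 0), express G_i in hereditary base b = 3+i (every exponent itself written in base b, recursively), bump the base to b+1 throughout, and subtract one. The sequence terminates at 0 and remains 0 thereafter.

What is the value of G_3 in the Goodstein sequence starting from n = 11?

35

(0) 11|_3 = 3^2 + 2 ↦ 4^2 + 2|_4 = 18 ⇒ 17
(1) 17|_4 = 4^2 + 1 ↦ 5^2 + 1|_5 = 26 ⇒ 25
(2) 25|_5 = 5^2 ↦ 6^2|_6 = 36 ⇒ 35
(3) 35|_6 = 5·6 + 5 ↦ 5·7 + 5|_7 = 40 ⇒ 39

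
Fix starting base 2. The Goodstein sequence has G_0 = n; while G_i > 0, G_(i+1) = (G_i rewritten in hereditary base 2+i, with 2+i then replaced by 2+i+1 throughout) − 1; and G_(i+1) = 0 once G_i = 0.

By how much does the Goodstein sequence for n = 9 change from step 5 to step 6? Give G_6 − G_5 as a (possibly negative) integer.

47861573

i=0: 9 = 2^(2 + 1) + 1 (b=2); 2→3: 3^(3 + 1) + 1 = 82; 82−1 = 81
i=1: 81 = 3^(3 + 1) (b=3); 3→4: 4^(4 + 1) = 1024; 1024−1 = 1023
i=2: 1023 = 3·4^4 + 3·4^3 + 3·4^2 + 3·4 + 3 (b=4); 4→5: 3·5^5 + 3·5^3 + 3·5^2 + 3·5 + 3 = 9843; 9843−1 = 9842
i=3: 9842 = 3·5^5 + 3·5^3 + 3·5^2 + 3·5 + 2 (b=5); 5→6: 3·6^6 + 3·6^3 + 3·6^2 + 3·6 + 2 = 140744; 140744−1 = 140743
i=4: 140743 = 3·6^6 + 3·6^3 + 3·6^2 + 3·6 + 1 (b=6); 6→7: 3·7^7 + 3·7^3 + 3·7^2 + 3·7 + 1 = 2471827; 2471827−1 = 2471826
i=5: 2471826 = 3·7^7 + 3·7^3 + 3·7^2 + 3·7 (b=7); 7→8: 3·8^8 + 3·8^3 + 3·8^2 + 3·8 = 50333400; 50333400−1 = 50333399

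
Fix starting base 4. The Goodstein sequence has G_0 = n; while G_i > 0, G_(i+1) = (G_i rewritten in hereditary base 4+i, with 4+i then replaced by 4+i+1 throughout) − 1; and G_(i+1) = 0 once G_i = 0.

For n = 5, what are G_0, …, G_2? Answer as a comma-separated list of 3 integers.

5, 5, 5

[0] 5 ≡ 4 + 1 (base 4). Lift 5: 6. −1: 5.
[1] 5 ≡ 5 (base 5). Lift 6: 6. −1: 5.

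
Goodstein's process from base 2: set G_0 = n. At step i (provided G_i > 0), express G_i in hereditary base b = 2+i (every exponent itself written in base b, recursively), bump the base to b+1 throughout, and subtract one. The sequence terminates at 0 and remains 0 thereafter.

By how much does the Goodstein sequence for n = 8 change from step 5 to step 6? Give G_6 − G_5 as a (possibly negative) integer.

8 —HB2→ 2^(2 + 1) —bump→ 3^(3 + 1) = 81 —(−1)→ 80
80 —HB3→ 2·3^3 + 2·3^2 + 2·3 + 2 —bump→ 2·4^4 + 2·4^2 + 2·4 + 2 = 554 —(−1)→ 553
553 —HB4→ 2·4^4 + 2·4^2 + 2·4 + 1 —bump→ 2·5^5 + 2·5^2 + 2·5 + 1 = 6311 —(−1)→ 6310
6310 —HB5→ 2·5^5 + 2·5^2 + 2·5 —bump→ 2·6^6 + 2·6^2 + 2·6 = 93396 —(−1)→ 93395
93395 —HB6→ 2·6^6 + 2·6^2 + 6 + 5 —bump→ 2·7^7 + 2·7^2 + 7 + 5 = 1647196 —(−1)→ 1647195
1647195 —HB7→ 2·7^7 + 2·7^2 + 7 + 4 —bump→ 2·8^8 + 2·8^2 + 8 + 4 = 33554572 —(−1)→ 33554571

31907376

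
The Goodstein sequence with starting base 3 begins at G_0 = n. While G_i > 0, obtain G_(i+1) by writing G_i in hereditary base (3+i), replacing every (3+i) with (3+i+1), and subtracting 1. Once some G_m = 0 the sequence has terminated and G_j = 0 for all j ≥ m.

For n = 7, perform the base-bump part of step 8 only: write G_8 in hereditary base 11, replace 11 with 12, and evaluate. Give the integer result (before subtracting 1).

step 0: 7 = 2·3 + 1; sub 4 for 3: 2·4 + 1; = 9; G_1 = 9−1 = 8
step 1: 8 = 2·4; sub 5 for 4: 2·5; = 10; G_2 = 10−1 = 9
step 2: 9 = 5 + 4; sub 6 for 5: 6 + 4; = 10; G_3 = 10−1 = 9
step 3: 9 = 6 + 3; sub 7 for 6: 7 + 3; = 10; G_4 = 10−1 = 9
step 4: 9 = 7 + 2; sub 8 for 7: 8 + 2; = 10; G_5 = 10−1 = 9
step 5: 9 = 8 + 1; sub 9 for 8: 9 + 1; = 10; G_6 = 10−1 = 9
step 6: 9 = 9; sub 10 for 9: 10; = 10; G_7 = 10−1 = 9
step 7: 9 = 9; sub 11 for 10: 9; = 9; G_8 = 9−1 = 8

8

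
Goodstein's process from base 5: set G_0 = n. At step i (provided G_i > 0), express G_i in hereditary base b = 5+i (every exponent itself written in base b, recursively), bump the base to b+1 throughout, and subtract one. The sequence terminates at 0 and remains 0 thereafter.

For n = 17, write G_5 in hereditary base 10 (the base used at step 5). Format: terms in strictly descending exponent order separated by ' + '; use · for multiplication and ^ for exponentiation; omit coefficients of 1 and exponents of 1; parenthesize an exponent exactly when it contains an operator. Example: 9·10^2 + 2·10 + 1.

G_0 = 17. HB_5(17) = 3·5 + 2. Bump = 20. G_1 = 19.
G_1 = 19. HB_6(19) = 3·6 + 1. Bump = 22. G_2 = 21.
G_2 = 21. HB_7(21) = 3·7. Bump = 24. G_3 = 23.
G_3 = 23. HB_8(23) = 2·8 + 7. Bump = 25. G_4 = 24.
G_4 = 24. HB_9(24) = 2·9 + 6. Bump = 26. G_5 = 25.
G_5 = 25. HB_10(25) = 2·10 + 5. Bump = 27. G_6 = 26.

2·10 + 5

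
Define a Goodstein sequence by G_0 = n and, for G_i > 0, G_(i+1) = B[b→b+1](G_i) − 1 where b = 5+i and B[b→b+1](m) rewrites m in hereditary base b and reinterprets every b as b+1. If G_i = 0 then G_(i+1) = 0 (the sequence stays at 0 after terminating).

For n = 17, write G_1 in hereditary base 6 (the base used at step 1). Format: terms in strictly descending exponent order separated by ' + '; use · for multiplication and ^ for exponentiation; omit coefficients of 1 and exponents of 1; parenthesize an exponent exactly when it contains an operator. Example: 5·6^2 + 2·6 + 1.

(0) 17|_5 = 3·5 + 2 ↦ 3·6 + 2|_6 = 20 ⇒ 19
(1) 19|_6 = 3·6 + 1 ↦ 3·7 + 1|_7 = 22 ⇒ 21

3·6 + 1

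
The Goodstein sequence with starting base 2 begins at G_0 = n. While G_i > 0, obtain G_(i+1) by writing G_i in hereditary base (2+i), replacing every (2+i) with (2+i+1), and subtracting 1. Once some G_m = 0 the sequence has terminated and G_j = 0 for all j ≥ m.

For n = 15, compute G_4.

326593

15 —HB2→ 2^(2 + 1) + 2^2 + 2 + 1 —bump→ 3^(3 + 1) + 3^3 + 3 + 1 = 112 —(−1)→ 111
111 —HB3→ 3^(3 + 1) + 3^3 + 3 —bump→ 4^(4 + 1) + 4^4 + 4 = 1284 —(−1)→ 1283
1283 —HB4→ 4^(4 + 1) + 4^4 + 3 —bump→ 5^(5 + 1) + 5^5 + 3 = 18753 —(−1)→ 18752
18752 —HB5→ 5^(5 + 1) + 5^5 + 2 —bump→ 6^(6 + 1) + 6^6 + 2 = 326594 —(−1)→ 326593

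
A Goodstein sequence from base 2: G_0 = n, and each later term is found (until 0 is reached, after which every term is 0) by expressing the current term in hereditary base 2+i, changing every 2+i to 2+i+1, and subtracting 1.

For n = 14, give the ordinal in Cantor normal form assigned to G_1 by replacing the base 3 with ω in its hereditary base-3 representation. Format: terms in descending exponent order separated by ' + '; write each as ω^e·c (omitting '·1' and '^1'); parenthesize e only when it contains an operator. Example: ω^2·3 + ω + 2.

G_0=14  [base 2] 2^(2 + 1) + 2^2 + 2  →[2↦3]→  3^(3 + 1) + 3^3 + 3 = 111  −1 ⇒ G_1=110
G_1=110  [base 3] 3^(3 + 1) + 3^3 + 2  →[3↦4]→  4^(4 + 1) + 4^4 + 2 = 1282  −1 ⇒ G_2=1281

ω^(ω + 1) + ω^ω + 2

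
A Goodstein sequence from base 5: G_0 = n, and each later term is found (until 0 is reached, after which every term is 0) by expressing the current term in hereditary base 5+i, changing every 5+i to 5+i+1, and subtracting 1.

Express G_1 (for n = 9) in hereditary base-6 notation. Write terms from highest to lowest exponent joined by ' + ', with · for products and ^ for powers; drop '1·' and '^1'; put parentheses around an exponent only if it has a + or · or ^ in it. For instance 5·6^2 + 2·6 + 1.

6 + 3

(0) 9|_5 = 5 + 4 ↦ 6 + 4|_6 = 10 ⇒ 9
(1) 9|_6 = 6 + 3 ↦ 7 + 3|_7 = 10 ⇒ 9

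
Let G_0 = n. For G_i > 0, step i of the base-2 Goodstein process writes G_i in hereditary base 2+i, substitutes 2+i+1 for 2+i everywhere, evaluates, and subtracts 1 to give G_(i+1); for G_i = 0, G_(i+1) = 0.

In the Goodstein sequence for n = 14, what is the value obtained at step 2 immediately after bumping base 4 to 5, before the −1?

[0] 14 ≡ 2^(2 + 1) + 2^2 + 2 (base 2). Lift 3: 111. −1: 110.
[1] 110 ≡ 3^(3 + 1) + 3^3 + 2 (base 3). Lift 4: 1282. −1: 1281.
[2] 1281 ≡ 4^(4 + 1) + 4^4 + 1 (base 4). Lift 5: 18751. −1: 18750.

18751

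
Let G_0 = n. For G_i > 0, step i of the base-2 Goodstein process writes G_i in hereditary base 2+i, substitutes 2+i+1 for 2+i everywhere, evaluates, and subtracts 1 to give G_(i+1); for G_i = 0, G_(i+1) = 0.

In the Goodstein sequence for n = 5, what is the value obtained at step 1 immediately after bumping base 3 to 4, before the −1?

G_0=5  [base 2] 2^2 + 1  →[2↦3]→  3^3 + 1 = 28  −1 ⇒ G_1=27
G_1=27  [base 3] 3^3  →[3↦4]→  4^4 = 256  −1 ⇒ G_2=255

256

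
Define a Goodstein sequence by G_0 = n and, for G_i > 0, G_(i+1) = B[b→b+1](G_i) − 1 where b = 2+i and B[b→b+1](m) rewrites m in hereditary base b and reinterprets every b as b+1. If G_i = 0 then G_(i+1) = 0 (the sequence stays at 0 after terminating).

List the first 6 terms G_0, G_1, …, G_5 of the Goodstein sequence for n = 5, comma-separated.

5, 27, 255, 467, 775, 1197

base 2: 5 = 2^2 + 1; at 3: 3^3 + 1 = 28; next = 27
base 3: 27 = 3^3; at 4: 4^4 = 256; next = 255
base 4: 255 = 3·4^3 + 3·4^2 + 3·4 + 3; at 5: 3·5^3 + 3·5^2 + 3·5 + 3 = 468; next = 467
base 5: 467 = 3·5^3 + 3·5^2 + 3·5 + 2; at 6: 3·6^3 + 3·6^2 + 3·6 + 2 = 776; next = 775
base 6: 775 = 3·6^3 + 3·6^2 + 3·6 + 1; at 7: 3·7^3 + 3·7^2 + 3·7 + 1 = 1198; next = 1197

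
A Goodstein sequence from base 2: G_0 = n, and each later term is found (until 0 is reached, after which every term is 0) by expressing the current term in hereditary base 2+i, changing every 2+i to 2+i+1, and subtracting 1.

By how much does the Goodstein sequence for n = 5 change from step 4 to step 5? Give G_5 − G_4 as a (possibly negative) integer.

i=0: 5 = 2^2 + 1 (b=2); 2→3: 3^3 + 1 = 28; 28−1 = 27
i=1: 27 = 3^3 (b=3); 3→4: 4^4 = 256; 256−1 = 255
i=2: 255 = 3·4^3 + 3·4^2 + 3·4 + 3 (b=4); 4→5: 3·5^3 + 3·5^2 + 3·5 + 3 = 468; 468−1 = 467
i=3: 467 = 3·5^3 + 3·5^2 + 3·5 + 2 (b=5); 5→6: 3·6^3 + 3·6^2 + 3·6 + 2 = 776; 776−1 = 775
i=4: 775 = 3·6^3 + 3·6^2 + 3·6 + 1 (b=6); 6→7: 3·7^3 + 3·7^2 + 3·7 + 1 = 1198; 1198−1 = 1197

422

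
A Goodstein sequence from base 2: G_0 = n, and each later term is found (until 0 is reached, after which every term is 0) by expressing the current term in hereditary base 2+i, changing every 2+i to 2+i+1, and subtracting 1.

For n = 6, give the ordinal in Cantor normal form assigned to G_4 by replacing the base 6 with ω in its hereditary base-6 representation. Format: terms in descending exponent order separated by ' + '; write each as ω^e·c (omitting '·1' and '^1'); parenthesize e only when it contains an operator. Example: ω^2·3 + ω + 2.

base 2: 6 = 2^2 + 2; at 3: 3^3 + 3 = 30; next = 29
base 3: 29 = 3^3 + 2; at 4: 4^4 + 2 = 258; next = 257
base 4: 257 = 4^4 + 1; at 5: 5^5 + 1 = 3126; next = 3125
base 5: 3125 = 5^5; at 6: 6^6 = 46656; next = 46655
base 6: 46655 = 5·6^5 + 5·6^4 + 5·6^3 + 5·6^2 + 5·6 + 5; at 7: 5·7^5 + 5·7^4 + 5·7^3 + 5·7^2 + 5·7 + 5 = 98040; next = 98039

ω^5·5 + ω^4·5 + ω^3·5 + ω^2·5 + ω·5 + 5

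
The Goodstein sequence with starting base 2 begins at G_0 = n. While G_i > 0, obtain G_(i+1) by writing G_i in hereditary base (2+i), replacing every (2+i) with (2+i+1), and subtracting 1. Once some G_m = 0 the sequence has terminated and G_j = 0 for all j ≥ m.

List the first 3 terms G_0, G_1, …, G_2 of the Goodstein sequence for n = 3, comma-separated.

step 0: 3 = 2 + 1; sub 3 for 2: 3 + 1; = 4; G_1 = 4−1 = 3
step 1: 3 = 3; sub 4 for 3: 4; = 4; G_2 = 4−1 = 3

3, 3, 3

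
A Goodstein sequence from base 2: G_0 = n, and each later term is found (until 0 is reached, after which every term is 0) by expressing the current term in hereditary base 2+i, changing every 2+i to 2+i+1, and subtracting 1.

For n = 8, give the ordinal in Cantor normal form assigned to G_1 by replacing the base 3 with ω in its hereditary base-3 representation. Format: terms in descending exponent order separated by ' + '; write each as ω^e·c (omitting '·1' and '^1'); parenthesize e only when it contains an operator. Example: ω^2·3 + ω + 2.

ω^ω·2 + ω^2·2 + ω·2 + 2

[0] 8 ≡ 2^(2 + 1) (base 2). Lift 3: 81. −1: 80.
[1] 80 ≡ 2·3^3 + 2·3^2 + 2·3 + 2 (base 3). Lift 4: 554. −1: 553.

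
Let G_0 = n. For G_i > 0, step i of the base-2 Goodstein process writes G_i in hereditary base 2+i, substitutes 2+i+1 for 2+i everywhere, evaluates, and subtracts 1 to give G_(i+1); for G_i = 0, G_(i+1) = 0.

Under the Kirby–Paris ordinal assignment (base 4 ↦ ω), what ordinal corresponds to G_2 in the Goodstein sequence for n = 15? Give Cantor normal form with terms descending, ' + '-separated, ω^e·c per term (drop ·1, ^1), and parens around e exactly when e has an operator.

ω^(ω + 1) + ω^ω + 3

G_0 = 15. HB_2(15) = 2^(2 + 1) + 2^2 + 2 + 1. Bump = 112. G_1 = 111.
G_1 = 111. HB_3(111) = 3^(3 + 1) + 3^3 + 3. Bump = 1284. G_2 = 1283.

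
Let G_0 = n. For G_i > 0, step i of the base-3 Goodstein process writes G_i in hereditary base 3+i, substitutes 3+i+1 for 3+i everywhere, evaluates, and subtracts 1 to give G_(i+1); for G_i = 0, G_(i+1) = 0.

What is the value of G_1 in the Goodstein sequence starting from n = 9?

i=0: 9 = 3^2 (b=3); 3→4: 4^2 = 16; 16−1 = 15
i=1: 15 = 3·4 + 3 (b=4); 4→5: 3·5 + 3 = 18; 18−1 = 17

15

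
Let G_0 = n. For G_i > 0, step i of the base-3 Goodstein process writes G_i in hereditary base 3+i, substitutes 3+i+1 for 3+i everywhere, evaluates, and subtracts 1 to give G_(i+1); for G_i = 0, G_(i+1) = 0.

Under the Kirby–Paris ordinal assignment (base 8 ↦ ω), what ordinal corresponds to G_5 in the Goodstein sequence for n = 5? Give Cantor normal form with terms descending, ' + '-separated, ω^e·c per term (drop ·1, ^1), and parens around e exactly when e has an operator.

G_0=5  [base 3] 3 + 2  →[3↦4]→  4 + 2 = 6  −1 ⇒ G_1=5
G_1=5  [base 4] 4 + 1  →[4↦5]→  5 + 1 = 6  −1 ⇒ G_2=5
G_2=5  [base 5] 5  →[5↦6]→  6 = 6  −1 ⇒ G_3=5
G_3=5  [base 6] 5  →[6↦7]→  5 = 5  −1 ⇒ G_4=4
G_4=4  [base 7] 4  →[7↦8]→  4 = 4  −1 ⇒ G_5=3
G_5=3  [base 8] 3  →[8↦9]→  3 = 3  −1 ⇒ G_6=2

3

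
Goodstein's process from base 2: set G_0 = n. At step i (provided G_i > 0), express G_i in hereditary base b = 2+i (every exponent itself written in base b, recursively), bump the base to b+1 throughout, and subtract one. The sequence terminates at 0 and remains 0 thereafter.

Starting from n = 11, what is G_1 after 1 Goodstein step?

base 2: 11 = 2^(2 + 1) + 2 + 1; at 3: 3^(3 + 1) + 3 + 1 = 85; next = 84
base 3: 84 = 3^(3 + 1) + 3; at 4: 4^(4 + 1) + 4 = 1028; next = 1027

84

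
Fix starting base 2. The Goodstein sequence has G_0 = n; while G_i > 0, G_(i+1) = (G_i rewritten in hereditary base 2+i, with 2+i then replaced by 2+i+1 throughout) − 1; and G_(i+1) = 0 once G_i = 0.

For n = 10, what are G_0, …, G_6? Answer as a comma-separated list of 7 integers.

base 2: 10 = 2^(2 + 1) + 2; at 3: 3^(3 + 1) + 3 = 84; next = 83
base 3: 83 = 3^(3 + 1) + 2; at 4: 4^(4 + 1) + 2 = 1026; next = 1025
base 4: 1025 = 4^(4 + 1) + 1; at 5: 5^(5 + 1) + 1 = 15626; next = 15625
base 5: 15625 = 5^(5 + 1); at 6: 6^(6 + 1) = 279936; next = 279935
base 6: 279935 = 5·6^6 + 5·6^5 + 5·6^4 + 5·6^3 + 5·6^2 + 5·6 + 5; at 7: 5·7^7 + 5·7^5 + 5·7^4 + 5·7^3 + 5·7^2 + 5·7 + 5 = 4215755; next = 4215754
base 7: 4215754 = 5·7^7 + 5·7^5 + 5·7^4 + 5·7^3 + 5·7^2 + 5·7 + 4; at 8: 5·8^8 + 5·8^5 + 5·8^4 + 5·8^3 + 5·8^2 + 5·8 + 4 = 84073324; next = 84073323

10, 83, 1025, 15625, 279935, 4215754, 84073323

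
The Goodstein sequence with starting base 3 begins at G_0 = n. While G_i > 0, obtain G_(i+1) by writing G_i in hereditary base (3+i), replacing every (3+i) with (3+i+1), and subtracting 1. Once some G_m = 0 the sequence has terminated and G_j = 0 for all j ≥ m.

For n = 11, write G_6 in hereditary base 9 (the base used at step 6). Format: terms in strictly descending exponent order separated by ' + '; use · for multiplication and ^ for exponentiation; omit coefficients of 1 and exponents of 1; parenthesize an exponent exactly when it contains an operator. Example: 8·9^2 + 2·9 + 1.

base 3: 11 = 3^2 + 2; at 4: 4^2 + 2 = 18; next = 17
base 4: 17 = 4^2 + 1; at 5: 5^2 + 1 = 26; next = 25
base 5: 25 = 5^2; at 6: 6^2 = 36; next = 35
base 6: 35 = 5·6 + 5; at 7: 5·7 + 5 = 40; next = 39
base 7: 39 = 5·7 + 4; at 8: 5·8 + 4 = 44; next = 43
base 8: 43 = 5·8 + 3; at 9: 5·9 + 3 = 48; next = 47
base 9: 47 = 5·9 + 2; at 10: 5·10 + 2 = 52; next = 51

5·9 + 2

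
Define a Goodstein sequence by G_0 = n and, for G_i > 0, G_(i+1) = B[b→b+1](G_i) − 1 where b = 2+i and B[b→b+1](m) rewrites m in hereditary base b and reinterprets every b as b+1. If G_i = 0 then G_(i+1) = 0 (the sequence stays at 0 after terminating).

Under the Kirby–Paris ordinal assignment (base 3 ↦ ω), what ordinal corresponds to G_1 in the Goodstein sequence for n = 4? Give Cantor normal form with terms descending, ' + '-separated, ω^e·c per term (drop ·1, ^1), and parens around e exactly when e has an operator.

[0] 4 ≡ 2^2 (base 2). Lift 3: 27. −1: 26.
[1] 26 ≡ 2·3^2 + 2·3 + 2 (base 3). Lift 4: 42. −1: 41.

ω^2·2 + ω·2 + 2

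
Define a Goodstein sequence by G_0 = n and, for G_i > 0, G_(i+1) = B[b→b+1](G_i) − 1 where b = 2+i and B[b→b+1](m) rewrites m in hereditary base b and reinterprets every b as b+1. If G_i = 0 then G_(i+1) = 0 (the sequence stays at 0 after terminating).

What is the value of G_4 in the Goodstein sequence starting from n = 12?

i=0: 12 = 2^(2 + 1) + 2^2 (b=2); 2→3: 3^(3 + 1) + 3^3 = 108; 108−1 = 107
i=1: 107 = 3^(3 + 1) + 2·3^2 + 2·3 + 2 (b=3); 3→4: 4^(4 + 1) + 2·4^2 + 2·4 + 2 = 1066; 1066−1 = 1065
i=2: 1065 = 4^(4 + 1) + 2·4^2 + 2·4 + 1 (b=4); 4→5: 5^(5 + 1) + 2·5^2 + 2·5 + 1 = 15686; 15686−1 = 15685
i=3: 15685 = 5^(5 + 1) + 2·5^2 + 2·5 (b=5); 5→6: 6^(6 + 1) + 2·6^2 + 2·6 = 280020; 280020−1 = 280019
i=4: 280019 = 6^(6 + 1) + 2·6^2 + 6 + 5 (b=6); 6→7: 7^(7 + 1) + 2·7^2 + 7 + 5 = 5764911; 5764911−1 = 5764910

280019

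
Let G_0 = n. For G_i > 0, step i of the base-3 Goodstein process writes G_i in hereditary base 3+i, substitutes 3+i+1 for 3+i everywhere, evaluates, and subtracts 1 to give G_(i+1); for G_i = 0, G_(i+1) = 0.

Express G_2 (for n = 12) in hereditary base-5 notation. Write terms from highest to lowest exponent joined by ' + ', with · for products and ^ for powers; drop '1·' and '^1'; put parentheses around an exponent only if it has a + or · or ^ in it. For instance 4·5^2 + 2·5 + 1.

5^2 + 2

12 —HB3→ 3^2 + 3 —bump→ 4^2 + 4 = 20 —(−1)→ 19
19 —HB4→ 4^2 + 3 —bump→ 5^2 + 3 = 28 —(−1)→ 27
27 —HB5→ 5^2 + 2 —bump→ 6^2 + 2 = 38 —(−1)→ 37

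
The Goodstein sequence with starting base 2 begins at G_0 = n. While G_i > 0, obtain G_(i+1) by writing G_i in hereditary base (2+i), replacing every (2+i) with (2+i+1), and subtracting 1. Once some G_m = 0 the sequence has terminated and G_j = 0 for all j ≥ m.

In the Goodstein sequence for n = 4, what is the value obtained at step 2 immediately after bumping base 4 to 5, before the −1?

G_0 = 4. HB_2(4) = 2^2. Bump = 27. G_1 = 26.
G_1 = 26. HB_3(26) = 2·3^2 + 2·3 + 2. Bump = 42. G_2 = 41.

61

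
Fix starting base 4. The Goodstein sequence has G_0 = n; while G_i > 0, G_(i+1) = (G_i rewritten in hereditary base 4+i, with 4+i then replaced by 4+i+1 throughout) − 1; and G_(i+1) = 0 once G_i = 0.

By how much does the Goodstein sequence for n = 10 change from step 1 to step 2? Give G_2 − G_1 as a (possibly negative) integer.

1

10 —HB4→ 2·4 + 2 —bump→ 2·5 + 2 = 12 —(−1)→ 11
11 —HB5→ 2·5 + 1 —bump→ 2·6 + 1 = 13 —(−1)→ 12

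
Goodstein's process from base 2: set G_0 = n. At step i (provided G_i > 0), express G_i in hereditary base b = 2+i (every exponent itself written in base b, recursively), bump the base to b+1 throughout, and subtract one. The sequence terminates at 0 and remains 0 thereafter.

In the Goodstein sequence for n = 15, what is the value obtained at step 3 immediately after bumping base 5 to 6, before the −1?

326594

step 0: 15 = 2^(2 + 1) + 2^2 + 2 + 1; sub 3 for 2: 3^(3 + 1) + 3^3 + 3 + 1; = 112; G_1 = 112−1 = 111
step 1: 111 = 3^(3 + 1) + 3^3 + 3; sub 4 for 3: 4^(4 + 1) + 4^4 + 4; = 1284; G_2 = 1284−1 = 1283
step 2: 1283 = 4^(4 + 1) + 4^4 + 3; sub 5 for 4: 5^(5 + 1) + 5^5 + 3; = 18753; G_3 = 18753−1 = 18752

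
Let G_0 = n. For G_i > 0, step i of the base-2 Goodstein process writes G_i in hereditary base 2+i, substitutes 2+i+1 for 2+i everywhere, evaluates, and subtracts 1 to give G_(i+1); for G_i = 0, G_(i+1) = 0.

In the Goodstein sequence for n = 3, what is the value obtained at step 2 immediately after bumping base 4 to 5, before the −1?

3

(0) 3|_2 = 2 + 1 ↦ 3 + 1|_3 = 4 ⇒ 3
(1) 3|_3 = 3 ↦ 4|_4 = 4 ⇒ 3
(2) 3|_4 = 3 ↦ 3|_5 = 3 ⇒ 2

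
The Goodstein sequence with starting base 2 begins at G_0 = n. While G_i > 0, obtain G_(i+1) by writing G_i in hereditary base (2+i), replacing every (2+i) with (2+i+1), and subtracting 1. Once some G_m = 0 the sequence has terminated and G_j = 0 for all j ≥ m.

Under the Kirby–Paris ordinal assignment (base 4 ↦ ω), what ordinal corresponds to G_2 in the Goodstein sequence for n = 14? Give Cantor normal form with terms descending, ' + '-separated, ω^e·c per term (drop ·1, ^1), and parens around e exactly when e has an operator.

ω^(ω + 1) + ω^ω + 1

i=0: 14 = 2^(2 + 1) + 2^2 + 2 (b=2); 2→3: 3^(3 + 1) + 3^3 + 3 = 111; 111−1 = 110
i=1: 110 = 3^(3 + 1) + 3^3 + 2 (b=3); 3→4: 4^(4 + 1) + 4^4 + 2 = 1282; 1282−1 = 1281
i=2: 1281 = 4^(4 + 1) + 4^4 + 1 (b=4); 4→5: 5^(5 + 1) + 5^5 + 1 = 18751; 18751−1 = 18750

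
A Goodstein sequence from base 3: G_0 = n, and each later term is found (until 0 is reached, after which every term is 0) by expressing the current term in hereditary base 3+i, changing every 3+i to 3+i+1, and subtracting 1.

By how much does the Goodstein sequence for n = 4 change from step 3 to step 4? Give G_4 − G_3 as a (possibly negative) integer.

4 —HB3→ 3 + 1 —bump→ 4 + 1 = 5 —(−1)→ 4
4 —HB4→ 4 —bump→ 5 = 5 —(−1)→ 4
4 —HB5→ 4 —bump→ 4 = 4 —(−1)→ 3
3 —HB6→ 3 —bump→ 3 = 3 —(−1)→ 2

-1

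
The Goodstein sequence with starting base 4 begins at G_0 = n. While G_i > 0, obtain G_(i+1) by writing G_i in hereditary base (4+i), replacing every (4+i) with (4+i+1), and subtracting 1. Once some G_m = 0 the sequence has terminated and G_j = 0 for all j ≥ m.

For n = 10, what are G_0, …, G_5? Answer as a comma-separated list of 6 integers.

10, 11, 12, 13, 13, 13

10 —HB4→ 2·4 + 2 —bump→ 2·5 + 2 = 12 —(−1)→ 11
11 —HB5→ 2·5 + 1 —bump→ 2·6 + 1 = 13 —(−1)→ 12
12 —HB6→ 2·6 —bump→ 2·7 = 14 —(−1)→ 13
13 —HB7→ 7 + 6 —bump→ 8 + 6 = 14 —(−1)→ 13
13 —HB8→ 8 + 5 —bump→ 9 + 5 = 14 —(−1)→ 13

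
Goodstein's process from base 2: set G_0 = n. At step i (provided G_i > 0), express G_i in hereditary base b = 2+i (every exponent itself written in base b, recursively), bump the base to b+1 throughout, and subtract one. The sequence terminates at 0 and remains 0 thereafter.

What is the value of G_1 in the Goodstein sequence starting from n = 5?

27

G_0=5  [base 2] 2^2 + 1  →[2↦3]→  3^3 + 1 = 28  −1 ⇒ G_1=27
G_1=27  [base 3] 3^3  →[3↦4]→  4^4 = 256  −1 ⇒ G_2=255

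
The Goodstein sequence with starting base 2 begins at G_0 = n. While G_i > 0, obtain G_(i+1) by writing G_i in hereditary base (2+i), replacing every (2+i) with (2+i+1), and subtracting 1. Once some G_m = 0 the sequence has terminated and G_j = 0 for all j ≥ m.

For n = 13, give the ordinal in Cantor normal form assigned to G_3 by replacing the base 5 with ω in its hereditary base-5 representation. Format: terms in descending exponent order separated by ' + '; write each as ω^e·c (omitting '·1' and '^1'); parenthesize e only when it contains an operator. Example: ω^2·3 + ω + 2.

13 —HB2→ 2^(2 + 1) + 2^2 + 1 —bump→ 3^(3 + 1) + 3^3 + 1 = 109 —(−1)→ 108
108 —HB3→ 3^(3 + 1) + 3^3 —bump→ 4^(4 + 1) + 4^4 = 1280 —(−1)→ 1279
1279 —HB4→ 4^(4 + 1) + 3·4^3 + 3·4^2 + 3·4 + 3 —bump→ 5^(5 + 1) + 3·5^3 + 3·5^2 + 3·5 + 3 = 16093 —(−1)→ 16092
16092 —HB5→ 5^(5 + 1) + 3·5^3 + 3·5^2 + 3·5 + 2 —bump→ 6^(6 + 1) + 3·6^3 + 3·6^2 + 3·6 + 2 = 280712 —(−1)→ 280711

ω^(ω + 1) + ω^3·3 + ω^2·3 + ω·3 + 2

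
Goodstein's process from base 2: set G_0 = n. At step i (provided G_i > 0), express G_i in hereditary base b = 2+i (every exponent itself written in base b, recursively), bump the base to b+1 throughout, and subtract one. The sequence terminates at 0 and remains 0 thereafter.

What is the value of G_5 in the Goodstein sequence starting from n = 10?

4215754

i=0: 10 = 2^(2 + 1) + 2 (b=2); 2→3: 3^(3 + 1) + 3 = 84; 84−1 = 83
i=1: 83 = 3^(3 + 1) + 2 (b=3); 3→4: 4^(4 + 1) + 2 = 1026; 1026−1 = 1025
i=2: 1025 = 4^(4 + 1) + 1 (b=4); 4→5: 5^(5 + 1) + 1 = 15626; 15626−1 = 15625
i=3: 15625 = 5^(5 + 1) (b=5); 5→6: 6^(6 + 1) = 279936; 279936−1 = 279935
i=4: 279935 = 5·6^6 + 5·6^5 + 5·6^4 + 5·6^3 + 5·6^2 + 5·6 + 5 (b=6); 6→7: 5·7^7 + 5·7^5 + 5·7^4 + 5·7^3 + 5·7^2 + 5·7 + 5 = 4215755; 4215755−1 = 4215754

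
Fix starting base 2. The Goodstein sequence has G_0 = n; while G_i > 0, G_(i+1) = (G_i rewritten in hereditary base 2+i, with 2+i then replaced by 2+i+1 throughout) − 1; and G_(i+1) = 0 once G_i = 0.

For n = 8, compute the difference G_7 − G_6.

741286580

i=0: 8 = 2^(2 + 1) (b=2); 2→3: 3^(3 + 1) = 81; 81−1 = 80
i=1: 80 = 2·3^3 + 2·3^2 + 2·3 + 2 (b=3); 3→4: 2·4^4 + 2·4^2 + 2·4 + 2 = 554; 554−1 = 553
i=2: 553 = 2·4^4 + 2·4^2 + 2·4 + 1 (b=4); 4→5: 2·5^5 + 2·5^2 + 2·5 + 1 = 6311; 6311−1 = 6310
i=3: 6310 = 2·5^5 + 2·5^2 + 2·5 (b=5); 5→6: 2·6^6 + 2·6^2 + 2·6 = 93396; 93396−1 = 93395
i=4: 93395 = 2·6^6 + 2·6^2 + 6 + 5 (b=6); 6→7: 2·7^7 + 2·7^2 + 7 + 5 = 1647196; 1647196−1 = 1647195
i=5: 1647195 = 2·7^7 + 2·7^2 + 7 + 4 (b=7); 7→8: 2·8^8 + 2·8^2 + 8 + 4 = 33554572; 33554572−1 = 33554571
i=6: 33554571 = 2·8^8 + 2·8^2 + 8 + 3 (b=8); 8→9: 2·9^9 + 2·9^2 + 9 + 3 = 774841152; 774841152−1 = 774841151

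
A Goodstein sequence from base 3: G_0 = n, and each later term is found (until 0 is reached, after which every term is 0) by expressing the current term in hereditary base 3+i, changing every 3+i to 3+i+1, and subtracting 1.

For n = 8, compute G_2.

10

8 —HB3→ 2·3 + 2 —bump→ 2·4 + 2 = 10 —(−1)→ 9
9 —HB4→ 2·4 + 1 —bump→ 2·5 + 1 = 11 —(−1)→ 10
10 —HB5→ 2·5 —bump→ 2·6 = 12 —(−1)→ 11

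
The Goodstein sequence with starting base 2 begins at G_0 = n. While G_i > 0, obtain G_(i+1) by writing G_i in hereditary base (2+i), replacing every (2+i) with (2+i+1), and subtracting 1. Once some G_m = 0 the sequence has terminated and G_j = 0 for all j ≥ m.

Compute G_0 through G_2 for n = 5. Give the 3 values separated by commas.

5, 27, 255

base 2: 5 = 2^2 + 1; at 3: 3^3 + 1 = 28; next = 27
base 3: 27 = 3^3; at 4: 4^4 = 256; next = 255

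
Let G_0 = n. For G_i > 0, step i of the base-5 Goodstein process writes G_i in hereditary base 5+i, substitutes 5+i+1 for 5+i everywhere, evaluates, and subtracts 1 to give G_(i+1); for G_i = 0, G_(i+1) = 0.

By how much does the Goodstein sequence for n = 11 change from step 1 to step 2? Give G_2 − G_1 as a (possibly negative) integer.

G_0=11  [base 5] 2·5 + 1  →[5↦6]→  2·6 + 1 = 13  −1 ⇒ G_1=12
G_1=12  [base 6] 2·6  →[6↦7]→  2·7 = 14  −1 ⇒ G_2=13

1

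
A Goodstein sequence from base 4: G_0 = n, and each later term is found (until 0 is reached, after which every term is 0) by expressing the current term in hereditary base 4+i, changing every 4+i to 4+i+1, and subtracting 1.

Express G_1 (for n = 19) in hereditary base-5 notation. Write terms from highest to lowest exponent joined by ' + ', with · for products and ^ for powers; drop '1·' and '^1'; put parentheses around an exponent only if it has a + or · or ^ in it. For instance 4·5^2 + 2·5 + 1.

5^2 + 2

step 0: 19 = 4^2 + 3; sub 5 for 4: 5^2 + 3; = 28; G_1 = 28−1 = 27
step 1: 27 = 5^2 + 2; sub 6 for 5: 6^2 + 2; = 38; G_2 = 38−1 = 37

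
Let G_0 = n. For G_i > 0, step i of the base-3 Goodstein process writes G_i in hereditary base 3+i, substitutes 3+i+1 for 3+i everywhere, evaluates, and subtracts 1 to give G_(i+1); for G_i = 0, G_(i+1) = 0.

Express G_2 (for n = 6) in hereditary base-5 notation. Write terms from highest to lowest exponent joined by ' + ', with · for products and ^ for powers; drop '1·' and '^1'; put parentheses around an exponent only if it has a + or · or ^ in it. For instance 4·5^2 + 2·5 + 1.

5 + 2

G_0=6  [base 3] 2·3  →[3↦4]→  2·4 = 8  −1 ⇒ G_1=7
G_1=7  [base 4] 4 + 3  →[4↦5]→  5 + 3 = 8  −1 ⇒ G_2=7
G_2=7  [base 5] 5 + 2  →[5↦6]→  6 + 2 = 8  −1 ⇒ G_3=7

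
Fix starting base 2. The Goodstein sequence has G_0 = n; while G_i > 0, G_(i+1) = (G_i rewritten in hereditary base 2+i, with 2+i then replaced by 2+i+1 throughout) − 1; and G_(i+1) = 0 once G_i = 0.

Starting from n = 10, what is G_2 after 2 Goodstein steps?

step 0: 10 = 2^(2 + 1) + 2; sub 3 for 2: 3^(3 + 1) + 3; = 84; G_1 = 84−1 = 83
step 1: 83 = 3^(3 + 1) + 2; sub 4 for 3: 4^(4 + 1) + 2; = 1026; G_2 = 1026−1 = 1025

1025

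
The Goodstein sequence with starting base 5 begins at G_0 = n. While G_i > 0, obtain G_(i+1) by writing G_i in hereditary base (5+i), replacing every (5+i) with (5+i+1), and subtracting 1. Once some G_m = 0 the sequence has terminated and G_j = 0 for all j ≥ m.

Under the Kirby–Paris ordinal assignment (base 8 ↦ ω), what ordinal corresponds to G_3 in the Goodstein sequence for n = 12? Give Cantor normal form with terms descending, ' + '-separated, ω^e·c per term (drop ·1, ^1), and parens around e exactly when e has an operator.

G_0 = 12. HB_5(12) = 2·5 + 2. Bump = 14. G_1 = 13.
G_1 = 13. HB_6(13) = 2·6 + 1. Bump = 15. G_2 = 14.
G_2 = 14. HB_7(14) = 2·7. Bump = 16. G_3 = 15.
G_3 = 15. HB_8(15) = 8 + 7. Bump = 16. G_4 = 15.

ω + 7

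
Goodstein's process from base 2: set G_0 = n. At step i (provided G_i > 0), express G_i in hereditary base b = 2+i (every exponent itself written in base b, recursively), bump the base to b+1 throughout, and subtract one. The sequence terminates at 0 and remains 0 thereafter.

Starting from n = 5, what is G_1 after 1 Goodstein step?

27

base 2: 5 = 2^2 + 1; at 3: 3^3 + 1 = 28; next = 27
base 3: 27 = 3^3; at 4: 4^4 = 256; next = 255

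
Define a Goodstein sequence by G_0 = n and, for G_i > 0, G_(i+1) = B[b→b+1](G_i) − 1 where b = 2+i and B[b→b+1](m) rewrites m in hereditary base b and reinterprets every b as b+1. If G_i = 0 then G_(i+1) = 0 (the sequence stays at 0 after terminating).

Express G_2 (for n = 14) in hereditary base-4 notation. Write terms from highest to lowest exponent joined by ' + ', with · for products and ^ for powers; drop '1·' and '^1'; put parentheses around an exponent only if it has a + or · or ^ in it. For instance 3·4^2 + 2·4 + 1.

4^(4 + 1) + 4^4 + 1

step 0: 14 = 2^(2 + 1) + 2^2 + 2; sub 3 for 2: 3^(3 + 1) + 3^3 + 3; = 111; G_1 = 111−1 = 110
step 1: 110 = 3^(3 + 1) + 3^3 + 2; sub 4 for 3: 4^(4 + 1) + 4^4 + 2; = 1282; G_2 = 1282−1 = 1281
step 2: 1281 = 4^(4 + 1) + 4^4 + 1; sub 5 for 4: 5^(5 + 1) + 5^5 + 1; = 18751; G_3 = 18751−1 = 18750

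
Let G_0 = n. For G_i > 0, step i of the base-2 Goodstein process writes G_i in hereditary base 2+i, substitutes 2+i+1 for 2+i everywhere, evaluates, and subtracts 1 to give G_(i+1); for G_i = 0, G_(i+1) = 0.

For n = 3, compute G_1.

G_0=3  [base 2] 2 + 1  →[2↦3]→  3 + 1 = 4  −1 ⇒ G_1=3
G_1=3  [base 3] 3  →[3↦4]→  4 = 4  −1 ⇒ G_2=3

3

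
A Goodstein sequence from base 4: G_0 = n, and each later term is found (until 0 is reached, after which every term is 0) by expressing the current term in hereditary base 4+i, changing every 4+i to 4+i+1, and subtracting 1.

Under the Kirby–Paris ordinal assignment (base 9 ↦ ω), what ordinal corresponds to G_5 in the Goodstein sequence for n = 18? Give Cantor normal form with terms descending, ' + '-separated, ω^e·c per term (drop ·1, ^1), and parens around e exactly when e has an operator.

base 4: 18 = 4^2 + 2; at 5: 5^2 + 2 = 27; next = 26
base 5: 26 = 5^2 + 1; at 6: 6^2 + 1 = 37; next = 36
base 6: 36 = 6^2; at 7: 7^2 = 49; next = 48
base 7: 48 = 6·7 + 6; at 8: 6·8 + 6 = 54; next = 53
base 8: 53 = 6·8 + 5; at 9: 6·9 + 5 = 59; next = 58
base 9: 58 = 6·9 + 4; at 10: 6·10 + 4 = 64; next = 63

ω·6 + 4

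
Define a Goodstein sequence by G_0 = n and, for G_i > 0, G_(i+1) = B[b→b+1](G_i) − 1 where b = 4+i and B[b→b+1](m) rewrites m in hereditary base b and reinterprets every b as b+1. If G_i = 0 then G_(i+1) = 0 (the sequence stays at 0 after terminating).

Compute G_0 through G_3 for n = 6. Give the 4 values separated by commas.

[0] 6 ≡ 4 + 2 (base 4). Lift 5: 7. −1: 6.
[1] 6 ≡ 5 + 1 (base 5). Lift 6: 7. −1: 6.
[2] 6 ≡ 6 (base 6). Lift 7: 7. −1: 6.

6, 6, 6, 6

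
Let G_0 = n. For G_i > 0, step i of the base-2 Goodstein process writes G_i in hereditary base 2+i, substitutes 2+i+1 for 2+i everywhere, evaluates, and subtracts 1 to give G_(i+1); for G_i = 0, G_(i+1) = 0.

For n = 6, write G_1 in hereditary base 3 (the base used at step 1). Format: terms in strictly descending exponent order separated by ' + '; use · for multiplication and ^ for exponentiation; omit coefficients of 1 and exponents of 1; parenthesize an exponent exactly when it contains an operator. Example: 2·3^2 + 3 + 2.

G_0 = 6. HB_2(6) = 2^2 + 2. Bump = 30. G_1 = 29.
G_1 = 29. HB_3(29) = 3^3 + 2. Bump = 258. G_2 = 257.

3^3 + 2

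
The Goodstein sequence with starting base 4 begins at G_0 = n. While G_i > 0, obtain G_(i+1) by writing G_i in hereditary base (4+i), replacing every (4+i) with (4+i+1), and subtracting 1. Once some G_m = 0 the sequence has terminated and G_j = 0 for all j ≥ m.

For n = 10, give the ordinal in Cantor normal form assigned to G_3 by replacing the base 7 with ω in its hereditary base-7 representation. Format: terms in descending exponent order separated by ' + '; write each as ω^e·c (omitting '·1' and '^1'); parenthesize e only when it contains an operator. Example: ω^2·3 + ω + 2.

ω + 6

[0] 10 ≡ 2·4 + 2 (base 4). Lift 5: 12. −1: 11.
[1] 11 ≡ 2·5 + 1 (base 5). Lift 6: 13. −1: 12.
[2] 12 ≡ 2·6 (base 6). Lift 7: 14. −1: 13.
[3] 13 ≡ 7 + 6 (base 7). Lift 8: 14. −1: 13.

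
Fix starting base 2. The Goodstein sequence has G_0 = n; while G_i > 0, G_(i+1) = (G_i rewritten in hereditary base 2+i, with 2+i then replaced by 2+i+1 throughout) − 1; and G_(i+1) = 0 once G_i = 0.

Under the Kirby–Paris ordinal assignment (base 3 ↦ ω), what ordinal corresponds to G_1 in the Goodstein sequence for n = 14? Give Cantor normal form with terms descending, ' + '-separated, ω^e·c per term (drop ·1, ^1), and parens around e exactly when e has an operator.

ω^(ω + 1) + ω^ω + 2

base 2: 14 = 2^(2 + 1) + 2^2 + 2; at 3: 3^(3 + 1) + 3^3 + 3 = 111; next = 110
base 3: 110 = 3^(3 + 1) + 3^3 + 2; at 4: 4^(4 + 1) + 4^4 + 2 = 1282; next = 1281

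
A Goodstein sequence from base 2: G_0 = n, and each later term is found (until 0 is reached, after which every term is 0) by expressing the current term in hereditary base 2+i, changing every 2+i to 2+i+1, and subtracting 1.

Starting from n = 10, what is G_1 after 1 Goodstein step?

G_0=10  [base 2] 2^(2 + 1) + 2  →[2↦3]→  3^(3 + 1) + 3 = 84  −1 ⇒ G_1=83
G_1=83  [base 3] 3^(3 + 1) + 2  →[3↦4]→  4^(4 + 1) + 2 = 1026  −1 ⇒ G_2=1025

83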